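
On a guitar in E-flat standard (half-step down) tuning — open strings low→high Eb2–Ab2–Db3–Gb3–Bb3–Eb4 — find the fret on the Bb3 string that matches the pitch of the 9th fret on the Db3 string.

0

Db3 at fret 9 is Db3 + 9 semitones = Bb3.
The open Bb3 string is 9 semitones above the open Db3, so the same pitch on the Bb3 string lies at fret 9 − 9 = 0.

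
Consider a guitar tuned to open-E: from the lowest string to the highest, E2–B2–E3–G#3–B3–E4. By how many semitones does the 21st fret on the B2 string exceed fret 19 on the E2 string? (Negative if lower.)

9 semitones

B2 at fret 21 → G#4 (MIDI 68); E2 at fret 19 → B3 (MIDI 59).
68 − 59 = 9, so the two pitches are 9 semitones apart.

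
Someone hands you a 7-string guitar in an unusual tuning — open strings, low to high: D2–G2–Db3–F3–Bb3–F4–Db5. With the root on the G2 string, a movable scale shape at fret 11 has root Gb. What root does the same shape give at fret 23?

Moving from fret 11 to fret 23 shifts the root by 12 semitones.
Gb up 12 semitones is Gb.

Gb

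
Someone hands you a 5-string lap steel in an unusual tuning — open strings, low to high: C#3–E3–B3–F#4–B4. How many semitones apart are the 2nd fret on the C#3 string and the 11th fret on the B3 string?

19 semitones

C#3 at fret 2 → D#3 (MIDI 51); B3 at fret 11 → A#4 (MIDI 70).
51 − 70 = -19, so the two pitches are 19 semitones apart, with A#4 the higher.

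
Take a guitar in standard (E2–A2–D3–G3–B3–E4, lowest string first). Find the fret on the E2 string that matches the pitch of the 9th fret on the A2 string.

14

A2 at fret 9 is A2 + 9 semitones = F#3.
The open E2 string is 5 semitones below the open A2, so the same pitch on the E2 string lies at fret 9 + 5 = 14.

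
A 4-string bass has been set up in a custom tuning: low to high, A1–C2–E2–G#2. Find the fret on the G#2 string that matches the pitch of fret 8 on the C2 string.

0

Fret 8 on C2 is MIDI 36 + 8 = 44 (G#2). On the G#2 string (open MIDI 44), that pitch is 44 − 44 = fret 0.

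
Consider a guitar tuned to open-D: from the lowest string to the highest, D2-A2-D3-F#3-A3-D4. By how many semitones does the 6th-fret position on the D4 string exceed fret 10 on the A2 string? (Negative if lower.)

13 semitones

D4 at fret 6 → G#4 (MIDI 68); A2 at fret 10 → G3 (MIDI 55).
68 − 55 = 13, so the two pitches are 13 semitones apart.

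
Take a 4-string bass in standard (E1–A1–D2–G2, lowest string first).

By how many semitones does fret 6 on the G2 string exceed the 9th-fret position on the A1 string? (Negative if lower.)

7 semitones

G2 at fret 6 → C♯3 (MIDI 49); A1 at fret 9 → F♯2 (MIDI 42).
49 − 42 = 7, so the two pitches are 7 semitones apart.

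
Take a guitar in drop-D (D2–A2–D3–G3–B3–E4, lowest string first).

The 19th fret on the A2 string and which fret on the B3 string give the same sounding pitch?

5

Fret 19 on A2 is MIDI 45 + 19 = 64 (E4). On the B3 string (open MIDI 59), that pitch is 64 − 59 = fret 5.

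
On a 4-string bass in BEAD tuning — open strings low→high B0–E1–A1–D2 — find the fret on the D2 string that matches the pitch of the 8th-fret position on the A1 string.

3

Fret 8 on A1 is MIDI 33 + 8 = 41 (F2). On the D2 string (open MIDI 38), that pitch is 41 − 38 = fret 3.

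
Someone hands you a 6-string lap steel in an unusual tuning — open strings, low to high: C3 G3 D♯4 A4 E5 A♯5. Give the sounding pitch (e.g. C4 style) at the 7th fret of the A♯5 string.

The open A♯5 string plus 7 semitones: A#–B–C–C#–D–D#–E–F.
The walk passes from B into C once, so the octave number goes from 5 to 6.

F6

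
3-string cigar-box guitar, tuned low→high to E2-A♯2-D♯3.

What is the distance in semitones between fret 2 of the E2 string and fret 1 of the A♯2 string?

E2 at fret 2 → F♯2 (MIDI 42); A♯2 at fret 1 → B2 (MIDI 47).
42 − 47 = -5, so the two pitches are 5 semitones apart, with B2 the higher.

5 semitones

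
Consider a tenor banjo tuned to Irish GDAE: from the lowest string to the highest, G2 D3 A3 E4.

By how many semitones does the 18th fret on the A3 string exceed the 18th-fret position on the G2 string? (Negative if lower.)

A3 at fret 18 → D♯5 (MIDI 75); G2 at fret 18 → C♯4 (MIDI 61).
75 − 61 = 14, so the two pitches are 14 semitones apart.

14 semitones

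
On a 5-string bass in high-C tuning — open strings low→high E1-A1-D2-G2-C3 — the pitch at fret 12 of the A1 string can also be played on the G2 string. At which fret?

2

Fret 12 on A1 is MIDI 33 + 12 = 45 (A2). On the G2 string (open MIDI 43), that pitch is 45 − 43 = fret 2.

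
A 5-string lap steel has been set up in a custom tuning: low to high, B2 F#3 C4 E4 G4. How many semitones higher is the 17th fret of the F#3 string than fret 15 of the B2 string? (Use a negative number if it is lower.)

9 semitones

F#3 at fret 17 → B4 (MIDI 71); B2 at fret 15 → D4 (MIDI 62).
71 − 62 = 9, so the two pitches are 9 semitones apart.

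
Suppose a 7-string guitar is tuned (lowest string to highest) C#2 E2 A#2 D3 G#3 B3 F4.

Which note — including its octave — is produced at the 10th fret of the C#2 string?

B2

Each fret is one semitone, so C#2 + 10 = B2.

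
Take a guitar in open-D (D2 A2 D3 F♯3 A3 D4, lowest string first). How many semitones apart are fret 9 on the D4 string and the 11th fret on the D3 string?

D4 at fret 9 → B4 (MIDI 71); D3 at fret 11 → C♯4 (MIDI 61).
71 − 61 = 10, so the two pitches are 10 semitones apart, with B4 the higher.

10 semitones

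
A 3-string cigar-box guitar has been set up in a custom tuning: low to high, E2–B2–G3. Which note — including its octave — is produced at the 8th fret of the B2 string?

G3

Each fret is one semitone, so B2 + 8 = G3.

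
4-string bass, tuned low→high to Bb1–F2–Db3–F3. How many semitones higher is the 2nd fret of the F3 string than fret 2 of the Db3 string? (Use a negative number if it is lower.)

4 semitones

F3 at fret 2 → G3 (MIDI 55); Db3 at fret 2 → Eb3 (MIDI 51).
55 − 51 = 4, so the two pitches are 4 semitones apart.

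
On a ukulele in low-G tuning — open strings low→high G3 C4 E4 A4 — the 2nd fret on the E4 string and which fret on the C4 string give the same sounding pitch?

Fret 2 on E4 is MIDI 64 + 2 = 66 (F♯4). On the C4 string (open MIDI 60), that pitch is 66 − 60 = fret 6.

6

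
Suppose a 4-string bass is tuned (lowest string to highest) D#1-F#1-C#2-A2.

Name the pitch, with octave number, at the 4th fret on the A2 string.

A2 is MIDI 45. Adding 4 gives 49, which is C#3.
(Equivalently spelled Db3.)

C#3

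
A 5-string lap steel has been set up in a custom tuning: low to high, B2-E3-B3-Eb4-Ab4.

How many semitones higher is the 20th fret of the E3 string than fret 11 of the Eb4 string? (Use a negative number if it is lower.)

E3 at fret 20 → C5 (MIDI 72); Eb4 at fret 11 → D5 (MIDI 74).
72 − 74 = -2, so the two pitches are 2 semitones apart.

-2 semitones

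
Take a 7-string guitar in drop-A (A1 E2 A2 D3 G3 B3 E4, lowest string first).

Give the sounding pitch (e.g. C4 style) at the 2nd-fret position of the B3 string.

C#4

Each fret is one semitone, so B3 + 2 = C#4.
(Equivalently spelled Db4.)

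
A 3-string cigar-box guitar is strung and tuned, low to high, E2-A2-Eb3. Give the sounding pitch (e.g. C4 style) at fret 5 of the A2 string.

A2 is MIDI 45. Adding 5 gives 50, which is D3.

D3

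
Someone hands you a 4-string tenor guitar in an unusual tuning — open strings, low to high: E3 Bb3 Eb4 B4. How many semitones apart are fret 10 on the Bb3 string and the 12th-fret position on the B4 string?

15 semitones

Bb3 at fret 10 → Ab4 (MIDI 68); B4 at fret 12 → B5 (MIDI 83).
68 − 83 = -15, so the two pitches are 15 semitones apart, with B5 the higher.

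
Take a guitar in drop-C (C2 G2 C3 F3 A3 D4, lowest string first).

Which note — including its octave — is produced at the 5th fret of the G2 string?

C3

Each fret is one semitone, so G2 + 5 = C3.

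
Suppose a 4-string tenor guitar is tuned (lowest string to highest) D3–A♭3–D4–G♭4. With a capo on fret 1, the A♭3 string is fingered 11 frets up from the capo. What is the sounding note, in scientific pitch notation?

The capo raises the open A♭3 by 1 semitone to A3; fretting 11 more gives A♭3 + 1 + 11 = A♭3 + 12 semitones = A♭4.

A♭4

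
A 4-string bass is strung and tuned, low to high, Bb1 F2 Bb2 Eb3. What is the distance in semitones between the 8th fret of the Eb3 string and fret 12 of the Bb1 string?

13 semitones

Eb3 at fret 8 → B3 (MIDI 59); Bb1 at fret 12 → Bb2 (MIDI 46).
59 − 46 = 13, so the two pitches are 13 semitones apart, with B3 the higher.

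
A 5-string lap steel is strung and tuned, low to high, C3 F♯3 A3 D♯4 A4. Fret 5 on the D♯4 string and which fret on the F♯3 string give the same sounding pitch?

D♯4 at fret 5 is D♯4 + 5 semitones = G♯4.
The open F♯3 string is 9 semitones below the open D♯4, so the same pitch on the F♯3 string lies at fret 5 + 9 = 14.

14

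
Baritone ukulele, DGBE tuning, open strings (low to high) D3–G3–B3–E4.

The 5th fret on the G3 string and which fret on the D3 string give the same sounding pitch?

10

G3 at fret 5 is G3 + 5 semitones = C4.
The open D3 string is 5 semitones below the open G3, so the same pitch on the D3 string lies at fret 5 + 5 = 10.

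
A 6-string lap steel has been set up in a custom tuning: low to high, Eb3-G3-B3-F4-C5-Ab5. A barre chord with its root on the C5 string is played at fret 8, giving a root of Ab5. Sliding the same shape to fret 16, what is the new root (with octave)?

Moving from fret 8 to fret 16 shifts the root by 8 semitones.
Ab5 up 8 semitones is E6.

E6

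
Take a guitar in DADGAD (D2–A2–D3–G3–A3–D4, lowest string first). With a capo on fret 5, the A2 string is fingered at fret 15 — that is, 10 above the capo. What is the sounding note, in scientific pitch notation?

The capo raises the open A2 by 5 semitones to D3; fretting 10 more gives A2 + 5 + 10 = A2 + 15 semitones = C4.

C4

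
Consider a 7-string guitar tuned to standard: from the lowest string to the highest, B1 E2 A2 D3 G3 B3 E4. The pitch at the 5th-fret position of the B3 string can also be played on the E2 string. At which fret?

B3 at fret 5 is B3 + 5 semitones = E4.
The open E2 string is 19 semitones below the open B3, so the same pitch on the E2 string lies at fret 5 + 19 = 24.

24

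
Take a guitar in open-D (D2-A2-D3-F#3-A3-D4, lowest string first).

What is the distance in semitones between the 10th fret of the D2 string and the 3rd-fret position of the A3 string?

D2 at fret 10 → C3 (MIDI 48); A3 at fret 3 → C4 (MIDI 60).
48 − 60 = -12, so the two pitches are 12 semitones apart, with C4 the higher.

12 semitones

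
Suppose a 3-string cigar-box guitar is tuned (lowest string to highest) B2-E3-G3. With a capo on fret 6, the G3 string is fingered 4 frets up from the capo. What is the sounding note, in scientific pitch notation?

The capo raises the open G3 by 6 semitones to Db4; fretting 4 more gives G3 + 6 + 4 = G3 + 10 semitones = F4.

F4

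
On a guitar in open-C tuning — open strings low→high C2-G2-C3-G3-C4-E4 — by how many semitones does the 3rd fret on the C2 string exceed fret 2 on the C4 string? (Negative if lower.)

-23 semitones

C2 at fret 3 → D#2 (MIDI 39); C4 at fret 2 → D4 (MIDI 62).
39 − 62 = -23, so the two pitches are 23 semitones apart.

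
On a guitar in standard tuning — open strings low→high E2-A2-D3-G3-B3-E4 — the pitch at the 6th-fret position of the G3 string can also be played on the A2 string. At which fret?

Fret 6 on G3 is MIDI 55 + 6 = 61 (C#4). On the A2 string (open MIDI 45), that pitch is 61 − 45 = fret 16.

16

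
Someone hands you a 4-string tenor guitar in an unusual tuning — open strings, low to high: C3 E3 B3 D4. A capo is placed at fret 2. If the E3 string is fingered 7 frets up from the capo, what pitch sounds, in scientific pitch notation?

C#4

The capo raises the open E3 by 2 semitones to F#3; fretting 7 more gives E3 + 2 + 7 = E3 + 9 semitones = C#4.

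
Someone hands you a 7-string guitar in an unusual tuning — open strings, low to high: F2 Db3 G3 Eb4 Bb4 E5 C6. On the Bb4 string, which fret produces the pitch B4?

1

B4 is 1 semitone above the open Bb4 (Bb–B), so it sits at fret 1.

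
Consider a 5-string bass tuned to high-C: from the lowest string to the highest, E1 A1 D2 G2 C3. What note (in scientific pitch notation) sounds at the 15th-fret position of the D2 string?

F3

Each fret is one semitone, so D2 + 15 = F3.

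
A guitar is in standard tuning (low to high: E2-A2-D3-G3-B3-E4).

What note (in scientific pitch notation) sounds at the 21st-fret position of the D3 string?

B4

Each fret is one semitone, so D3 + 21 = B4.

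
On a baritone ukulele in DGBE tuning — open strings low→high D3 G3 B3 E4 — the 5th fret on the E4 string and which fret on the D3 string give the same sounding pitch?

Fret 5 on E4 is MIDI 64 + 5 = 69 (A4). On the D3 string (open MIDI 50), that pitch is 69 − 50 = fret 19.

19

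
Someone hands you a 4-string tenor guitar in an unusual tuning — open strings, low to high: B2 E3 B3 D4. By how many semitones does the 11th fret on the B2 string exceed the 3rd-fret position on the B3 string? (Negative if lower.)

B2 at fret 11 → Bb3 (MIDI 58); B3 at fret 3 → D4 (MIDI 62).
58 − 62 = -4, so the two pitches are 4 semitones apart.

-4 semitones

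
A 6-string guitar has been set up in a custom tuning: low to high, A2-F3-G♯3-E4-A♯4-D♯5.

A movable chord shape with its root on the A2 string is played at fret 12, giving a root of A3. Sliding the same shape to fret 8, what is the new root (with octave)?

Moving from fret 12 to fret 8 shifts the root by -4 semitones.
A3 down 4 semitones is F3.

F3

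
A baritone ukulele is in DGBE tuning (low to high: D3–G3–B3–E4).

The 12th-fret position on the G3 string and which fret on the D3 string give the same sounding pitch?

17

G3 at fret 12 is G3 + 12 semitones = G4.
The open D3 string is 5 semitones below the open G3, so the same pitch on the D3 string lies at fret 12 + 5 = 17.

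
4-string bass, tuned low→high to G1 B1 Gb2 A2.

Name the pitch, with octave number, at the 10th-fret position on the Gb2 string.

Gb2 is MIDI 42. Adding 10 gives 52, which is E3.

E3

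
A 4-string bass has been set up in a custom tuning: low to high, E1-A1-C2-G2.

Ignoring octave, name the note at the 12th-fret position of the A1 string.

A

Each fret is one semitone, so A1 + 12 = A.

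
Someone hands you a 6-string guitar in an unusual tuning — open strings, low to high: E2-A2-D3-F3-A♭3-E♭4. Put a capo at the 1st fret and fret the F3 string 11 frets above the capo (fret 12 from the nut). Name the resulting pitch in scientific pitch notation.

The capo raises the open F3 by 1 semitone to G♭3; fretting 11 more gives F3 + 1 + 11 = F3 + 12 semitones = F4.

F4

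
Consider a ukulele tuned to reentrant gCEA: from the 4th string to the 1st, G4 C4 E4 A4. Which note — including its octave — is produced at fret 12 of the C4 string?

C4 is MIDI 60. Adding 12 gives 72, which is C5.

C5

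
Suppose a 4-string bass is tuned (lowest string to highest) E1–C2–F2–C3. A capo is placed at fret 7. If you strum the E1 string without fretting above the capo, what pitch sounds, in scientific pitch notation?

B1

The capo raises the open E1 by 7 semitones to B1; fretting 0 more gives E1 + 7 + 0 = E1 + 7 semitones = B1.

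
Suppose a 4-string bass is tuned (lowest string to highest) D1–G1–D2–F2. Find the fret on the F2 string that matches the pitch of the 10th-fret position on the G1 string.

0

Fret 10 on G1 is MIDI 31 + 10 = 41 (F2). On the F2 string (open MIDI 41), that pitch is 41 − 41 = fret 0.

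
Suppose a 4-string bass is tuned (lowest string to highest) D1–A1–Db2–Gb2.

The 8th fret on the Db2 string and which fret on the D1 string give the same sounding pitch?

19

Fret 8 on Db2 is MIDI 37 + 8 = 45 (A2). On the D1 string (open MIDI 26), that pitch is 45 − 26 = fret 19.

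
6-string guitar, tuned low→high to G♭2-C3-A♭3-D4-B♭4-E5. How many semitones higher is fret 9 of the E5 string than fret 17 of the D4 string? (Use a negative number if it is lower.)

E5 at fret 9 → D♭6 (MIDI 85); D4 at fret 17 → G5 (MIDI 79).
85 − 79 = 6, so the two pitches are 6 semitones apart.

6 semitones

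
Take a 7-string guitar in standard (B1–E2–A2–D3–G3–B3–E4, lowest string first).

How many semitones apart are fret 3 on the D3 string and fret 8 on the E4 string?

D3 at fret 3 → F3 (MIDI 53); E4 at fret 8 → C5 (MIDI 72).
53 − 72 = -19, so the two pitches are 19 semitones apart, with C5 the higher.

19 semitones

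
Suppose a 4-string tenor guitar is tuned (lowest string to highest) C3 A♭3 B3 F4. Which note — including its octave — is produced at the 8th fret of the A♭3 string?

A♭3 is MIDI 56. Adding 8 gives 64, which is E4.

E4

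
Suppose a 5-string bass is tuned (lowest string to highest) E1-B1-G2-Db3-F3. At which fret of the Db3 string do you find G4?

18

G4 is 18 semitones above the open Db3 (Db–D–Eb–E–…–F–Gb–G), so it sits at fret 18.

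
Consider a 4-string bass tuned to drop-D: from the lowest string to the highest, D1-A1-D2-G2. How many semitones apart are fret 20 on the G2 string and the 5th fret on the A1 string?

25 semitones

G2 at fret 20 → D#4 (MIDI 63); A1 at fret 5 → D2 (MIDI 38).
63 − 38 = 25, so the two pitches are 25 semitones apart, with D#4 the higher.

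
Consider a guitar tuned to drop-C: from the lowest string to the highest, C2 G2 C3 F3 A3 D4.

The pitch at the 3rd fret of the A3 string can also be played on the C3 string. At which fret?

12

Fret 3 on A3 is MIDI 57 + 3 = 60 (C4). On the C3 string (open MIDI 48), that pitch is 60 − 48 = fret 12.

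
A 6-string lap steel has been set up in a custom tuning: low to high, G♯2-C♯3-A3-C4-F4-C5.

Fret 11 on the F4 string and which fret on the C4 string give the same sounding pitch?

16

F4 at fret 11 is F4 + 11 semitones = E5.
The open C4 string is 5 semitones below the open F4, so the same pitch on the C4 string lies at fret 11 + 5 = 16.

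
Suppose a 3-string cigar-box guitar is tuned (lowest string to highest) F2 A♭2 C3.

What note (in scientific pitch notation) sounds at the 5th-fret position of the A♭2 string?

A♭2 is MIDI 44. Adding 5 gives 49, which is D♭3.

D♭3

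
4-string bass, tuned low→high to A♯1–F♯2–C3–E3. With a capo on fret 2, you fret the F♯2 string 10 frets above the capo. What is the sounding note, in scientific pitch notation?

F♯3

The capo raises the open F♯2 by 2 semitones to G♯2; fretting 10 more gives F♯2 + 2 + 10 = F♯2 + 12 semitones = F♯3.
(Also written G♭.)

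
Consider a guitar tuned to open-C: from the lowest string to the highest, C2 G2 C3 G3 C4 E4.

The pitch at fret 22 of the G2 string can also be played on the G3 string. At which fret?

Fret 22 on G2 is MIDI 43 + 22 = 65 (F4). On the G3 string (open MIDI 55), that pitch is 65 − 55 = fret 10.

10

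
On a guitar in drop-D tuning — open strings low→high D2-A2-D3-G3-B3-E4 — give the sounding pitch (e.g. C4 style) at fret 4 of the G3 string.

B3

G3 is MIDI 55. Adding 4 gives 59, which is B3.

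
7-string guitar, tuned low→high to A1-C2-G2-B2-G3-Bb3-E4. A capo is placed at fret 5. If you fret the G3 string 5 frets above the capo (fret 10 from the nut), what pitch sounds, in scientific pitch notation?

The capo raises the open G3 by 5 semitones to C4; fretting 5 more gives G3 + 5 + 5 = G3 + 10 semitones = F4.

F4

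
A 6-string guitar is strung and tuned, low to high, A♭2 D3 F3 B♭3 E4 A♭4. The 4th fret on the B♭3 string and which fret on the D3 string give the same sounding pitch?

12

B♭3 at fret 4 is B♭3 + 4 semitones = D4.
The open D3 string is 8 semitones below the open B♭3, so the same pitch on the D3 string lies at fret 4 + 8 = 12.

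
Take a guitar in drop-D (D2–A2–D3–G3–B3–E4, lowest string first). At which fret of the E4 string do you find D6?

22

D6 is 22 semitones above the open E4 (E–F–F#–G–…–C–C#–D), so it sits at fret 22.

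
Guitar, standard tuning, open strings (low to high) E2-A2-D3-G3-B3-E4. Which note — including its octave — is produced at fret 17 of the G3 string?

G3 is MIDI 55. Adding 17 gives 72, which is C5.

C5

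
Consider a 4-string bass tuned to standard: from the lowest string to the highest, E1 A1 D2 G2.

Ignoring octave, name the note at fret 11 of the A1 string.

A1 is MIDI 33. Adding 11 gives 44; 44 mod 12 = 8, i.e. G#.

G#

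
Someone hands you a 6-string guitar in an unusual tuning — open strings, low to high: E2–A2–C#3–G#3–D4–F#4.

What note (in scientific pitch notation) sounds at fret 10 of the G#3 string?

G#3 is MIDI 56. Adding 10 gives 66, which is F#4.
(Equivalently spelled Gb4.)

F#4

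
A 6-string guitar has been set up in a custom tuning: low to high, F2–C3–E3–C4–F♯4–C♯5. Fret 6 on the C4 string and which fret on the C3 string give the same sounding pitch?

18

Fret 6 on C4 is MIDI 60 + 6 = 66 (F♯4). On the C3 string (open MIDI 48), that pitch is 66 − 48 = fret 18.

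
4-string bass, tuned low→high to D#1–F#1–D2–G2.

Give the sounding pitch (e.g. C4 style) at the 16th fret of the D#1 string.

G2

D#1 is MIDI 27. Adding 16 gives 43, which is G2.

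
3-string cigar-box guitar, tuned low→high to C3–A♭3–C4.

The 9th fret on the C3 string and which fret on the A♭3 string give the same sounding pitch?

1

C3 at fret 9 is C3 + 9 semitones = A3.
The open A♭3 string is 8 semitones above the open C3, so the same pitch on the A♭3 string lies at fret 9 − 8 = 1.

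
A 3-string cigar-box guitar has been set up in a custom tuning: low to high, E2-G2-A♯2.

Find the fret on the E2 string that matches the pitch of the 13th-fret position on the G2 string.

16

Fret 13 on G2 is MIDI 43 + 13 = 56 (G♯3). On the E2 string (open MIDI 40), that pitch is 56 − 40 = fret 16.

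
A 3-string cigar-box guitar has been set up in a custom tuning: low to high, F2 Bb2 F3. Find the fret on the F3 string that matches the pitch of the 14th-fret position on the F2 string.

2

Fret 14 on F2 is MIDI 41 + 14 = 55 (G3). On the F3 string (open MIDI 53), that pitch is 55 − 53 = fret 2.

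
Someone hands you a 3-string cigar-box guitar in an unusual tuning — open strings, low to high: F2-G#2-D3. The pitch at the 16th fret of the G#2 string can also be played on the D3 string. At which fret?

Fret 16 on G#2 is MIDI 44 + 16 = 60 (C4). On the D3 string (open MIDI 50), that pitch is 60 − 50 = fret 10.

10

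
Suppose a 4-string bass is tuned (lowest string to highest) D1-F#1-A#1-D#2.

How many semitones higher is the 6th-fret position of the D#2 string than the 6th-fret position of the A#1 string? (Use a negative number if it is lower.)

D#2 at fret 6 → A2 (MIDI 45); A#1 at fret 6 → E2 (MIDI 40).
45 − 40 = 5, so the two pitches are 5 semitones apart.

5 semitones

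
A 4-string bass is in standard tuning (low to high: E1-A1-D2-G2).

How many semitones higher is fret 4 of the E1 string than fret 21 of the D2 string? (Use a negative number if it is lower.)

-27 semitones

E1 at fret 4 → G#1 (MIDI 32); D2 at fret 21 → B3 (MIDI 59).
32 − 59 = -27, so the two pitches are 27 semitones apart.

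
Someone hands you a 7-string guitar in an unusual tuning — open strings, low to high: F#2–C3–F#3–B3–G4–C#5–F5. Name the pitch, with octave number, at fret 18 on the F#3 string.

The open F#3 string plus 18 semitones: F#–G–G#–A–…–A#–B–C.
The walk passes from B into C 2 times, so the octave number goes from 3 to 5.

C5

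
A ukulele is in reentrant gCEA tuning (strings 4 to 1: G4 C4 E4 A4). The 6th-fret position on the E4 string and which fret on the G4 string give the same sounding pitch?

E4 at fret 6 is E4 + 6 semitones = A#4.
The open G4 string is 3 semitones above the open E4, so the same pitch on the G4 string lies at fret 6 − 3 = 3.

3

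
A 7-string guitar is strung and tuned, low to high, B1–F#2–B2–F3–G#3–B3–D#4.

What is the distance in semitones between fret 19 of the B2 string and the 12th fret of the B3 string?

5 semitones

B2 at fret 19 → F#4 (MIDI 66); B3 at fret 12 → B4 (MIDI 71).
66 − 71 = -5, so the two pitches are 5 semitones apart, with B4 the higher.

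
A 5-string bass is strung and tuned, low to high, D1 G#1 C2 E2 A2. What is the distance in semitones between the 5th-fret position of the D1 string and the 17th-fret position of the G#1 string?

D1 at fret 5 → G1 (MIDI 31); G#1 at fret 17 → C#3 (MIDI 49).
31 − 49 = -18, so the two pitches are 18 semitones apart, with C#3 the higher.

18 semitones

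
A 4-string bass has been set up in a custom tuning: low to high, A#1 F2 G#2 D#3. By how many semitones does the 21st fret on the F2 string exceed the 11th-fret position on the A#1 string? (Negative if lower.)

17 semitones

F2 at fret 21 → D4 (MIDI 62); A#1 at fret 11 → A2 (MIDI 45).
62 − 45 = 17, so the two pitches are 17 semitones apart.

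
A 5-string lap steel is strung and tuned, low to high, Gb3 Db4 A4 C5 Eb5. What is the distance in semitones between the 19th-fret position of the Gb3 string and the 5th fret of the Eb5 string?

7 semitones

Gb3 at fret 19 → Db5 (MIDI 73); Eb5 at fret 5 → Ab5 (MIDI 80).
73 − 80 = -7, so the two pitches are 7 semitones apart, with Ab5 the higher.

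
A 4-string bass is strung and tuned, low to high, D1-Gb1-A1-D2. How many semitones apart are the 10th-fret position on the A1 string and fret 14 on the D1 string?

A1 at fret 10 → G2 (MIDI 43); D1 at fret 14 → E2 (MIDI 40).
43 − 40 = 3, so the two pitches are 3 semitones apart, with G2 the higher.

3 semitones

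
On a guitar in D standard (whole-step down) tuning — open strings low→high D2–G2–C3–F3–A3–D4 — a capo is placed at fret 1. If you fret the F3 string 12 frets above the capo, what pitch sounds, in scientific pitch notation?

F#4

The capo raises the open F3 by 1 semitone to F#3; fretting 12 more gives F3 + 1 + 12 = F3 + 13 semitones = F#4.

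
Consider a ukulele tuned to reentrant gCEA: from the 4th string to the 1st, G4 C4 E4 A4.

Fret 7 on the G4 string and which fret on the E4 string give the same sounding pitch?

10

G4 at fret 7 is G4 + 7 semitones = D5.
The open E4 string is 3 semitones below the open G4, so the same pitch on the E4 string lies at fret 7 + 3 = 10.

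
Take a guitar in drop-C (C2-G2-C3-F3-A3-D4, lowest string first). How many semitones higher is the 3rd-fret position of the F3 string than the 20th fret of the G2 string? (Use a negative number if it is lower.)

-7 semitones

F3 at fret 3 → G♯3 (MIDI 56); G2 at fret 20 → D♯4 (MIDI 63).
56 − 63 = -7, so the two pitches are 7 semitones apart.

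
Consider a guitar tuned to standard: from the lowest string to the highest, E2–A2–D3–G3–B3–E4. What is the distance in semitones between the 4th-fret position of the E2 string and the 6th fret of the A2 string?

7 semitones

E2 at fret 4 → G#2 (MIDI 44); A2 at fret 6 → D#3 (MIDI 51).
44 − 51 = -7, so the two pitches are 7 semitones apart, with D#3 the higher.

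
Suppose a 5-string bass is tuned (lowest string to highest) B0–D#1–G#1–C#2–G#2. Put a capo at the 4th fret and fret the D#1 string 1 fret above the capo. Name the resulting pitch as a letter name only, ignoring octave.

G#

The capo raises the open D#1 by 4 semitones to G1; fretting 1 more gives D#1 + 4 + 1 = D#1 + 5 semitones, landing on G#.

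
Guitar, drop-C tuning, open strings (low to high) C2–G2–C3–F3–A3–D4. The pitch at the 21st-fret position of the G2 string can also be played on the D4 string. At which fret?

2

G2 at fret 21 is G2 + 21 semitones = E4.
The open D4 string is 19 semitones above the open G2, so the same pitch on the D4 string lies at fret 21 − 19 = 2.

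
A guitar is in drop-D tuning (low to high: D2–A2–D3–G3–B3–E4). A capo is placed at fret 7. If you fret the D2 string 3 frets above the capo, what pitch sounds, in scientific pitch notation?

C3

The capo raises the open D2 by 7 semitones to A2; fretting 3 more gives D2 + 7 + 3 = D2 + 10 semitones = C3.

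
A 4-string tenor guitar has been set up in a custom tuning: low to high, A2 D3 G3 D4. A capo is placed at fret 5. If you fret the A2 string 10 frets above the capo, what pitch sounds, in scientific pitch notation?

The capo raises the open A2 by 5 semitones to D3; fretting 10 more gives A2 + 5 + 10 = A2 + 15 semitones = C4.

C4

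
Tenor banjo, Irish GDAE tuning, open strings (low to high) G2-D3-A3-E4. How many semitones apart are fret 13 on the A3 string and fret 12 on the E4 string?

A3 at fret 13 → A♯4 (MIDI 70); E4 at fret 12 → E5 (MIDI 76).
70 − 76 = -6, so the two pitches are 6 semitones apart, with E5 the higher.

6 semitones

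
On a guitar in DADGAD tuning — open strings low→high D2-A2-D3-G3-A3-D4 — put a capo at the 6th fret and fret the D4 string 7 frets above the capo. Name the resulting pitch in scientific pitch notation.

D#5

The capo raises the open D4 by 6 semitones to G#4; fretting 7 more gives D4 + 6 + 7 = D4 + 13 semitones = D#5.
(Also written Eb.)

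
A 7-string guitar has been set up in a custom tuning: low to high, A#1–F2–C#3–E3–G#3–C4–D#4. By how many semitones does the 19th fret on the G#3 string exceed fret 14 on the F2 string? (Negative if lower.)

G#3 at fret 19 → D#5 (MIDI 75); F2 at fret 14 → G3 (MIDI 55).
75 − 55 = 20, so the two pitches are 20 semitones apart.

20 semitones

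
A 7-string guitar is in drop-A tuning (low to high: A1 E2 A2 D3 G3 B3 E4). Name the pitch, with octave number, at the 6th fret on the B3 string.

The open B3 string plus 6 semitones: B–C–C#–D–D#–E–F.
The walk passes from B into C once, so the octave number goes from 3 to 4.

F4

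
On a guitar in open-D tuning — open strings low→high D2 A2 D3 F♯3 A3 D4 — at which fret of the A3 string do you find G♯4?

G♯4 is 11 semitones above the open A3 (A–A#–B–C–…–F#–G–G#), so it sits at fret 11.

11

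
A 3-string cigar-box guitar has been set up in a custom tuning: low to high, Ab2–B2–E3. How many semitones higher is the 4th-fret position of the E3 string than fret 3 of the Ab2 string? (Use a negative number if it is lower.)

9 semitones

E3 at fret 4 → Ab3 (MIDI 56); Ab2 at fret 3 → B2 (MIDI 47).
56 − 47 = 9, so the two pitches are 9 semitones apart.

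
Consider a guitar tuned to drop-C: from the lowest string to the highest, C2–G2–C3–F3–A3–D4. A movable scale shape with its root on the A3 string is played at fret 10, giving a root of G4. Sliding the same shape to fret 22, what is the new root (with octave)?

G5

Moving from fret 10 to fret 22 shifts the root by 12 semitones.
G4 up 12 semitones is G5.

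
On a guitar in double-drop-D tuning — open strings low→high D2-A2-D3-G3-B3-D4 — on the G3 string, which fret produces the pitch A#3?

3

A#3 is 3 semitones above the open G3 (G–G#–A–A#), so it sits at fret 3.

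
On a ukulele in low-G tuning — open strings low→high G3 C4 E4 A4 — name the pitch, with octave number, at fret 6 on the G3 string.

The open G3 string plus 6 semitones: G–G#–A–A#–B–C–C#.
The walk passes from B into C once, so the octave number goes from 3 to 4.
(Equivalently spelled D♭4.)

C♯4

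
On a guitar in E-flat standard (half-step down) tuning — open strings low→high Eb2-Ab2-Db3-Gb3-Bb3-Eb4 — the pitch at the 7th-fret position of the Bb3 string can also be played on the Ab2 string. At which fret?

21

Bb3 at fret 7 is Bb3 + 7 semitones = F4.
The open Ab2 string is 14 semitones below the open Bb3, so the same pitch on the Ab2 string lies at fret 7 + 14 = 21.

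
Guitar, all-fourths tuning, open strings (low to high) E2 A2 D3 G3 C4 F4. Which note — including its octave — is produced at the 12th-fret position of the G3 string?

G4

Each fret is one semitone, so G3 + 12 = G4.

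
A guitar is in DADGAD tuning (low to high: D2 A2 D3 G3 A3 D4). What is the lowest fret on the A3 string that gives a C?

3

From A3, count semitones up the chromatic scale until reaching C: A–A#–B–C — 3 steps.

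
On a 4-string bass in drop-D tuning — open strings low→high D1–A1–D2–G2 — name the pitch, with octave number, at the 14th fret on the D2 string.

D2 is MIDI 38. Adding 14 gives 52, which is E3.

E3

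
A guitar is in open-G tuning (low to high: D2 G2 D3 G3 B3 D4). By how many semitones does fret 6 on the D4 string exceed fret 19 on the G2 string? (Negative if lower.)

6 semitones

D4 at fret 6 → G#4 (MIDI 68); G2 at fret 19 → D4 (MIDI 62).
68 − 62 = 6, so the two pitches are 6 semitones apart.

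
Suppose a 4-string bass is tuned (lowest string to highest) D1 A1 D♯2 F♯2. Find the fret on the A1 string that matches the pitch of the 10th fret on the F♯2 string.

19

F♯2 at fret 10 is F♯2 + 10 semitones = E3.
The open A1 string is 9 semitones below the open F♯2, so the same pitch on the A1 string lies at fret 10 + 9 = 19.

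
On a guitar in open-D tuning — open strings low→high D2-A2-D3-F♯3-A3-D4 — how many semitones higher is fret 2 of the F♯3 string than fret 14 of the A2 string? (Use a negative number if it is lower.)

-3 semitones

F♯3 at fret 2 → G♯3 (MIDI 56); A2 at fret 14 → B3 (MIDI 59).
56 − 59 = -3, so the two pitches are 3 semitones apart.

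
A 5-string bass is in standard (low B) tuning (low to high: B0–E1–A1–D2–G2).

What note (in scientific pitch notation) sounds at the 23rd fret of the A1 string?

A1 is MIDI 33. Adding 23 gives 56, which is G#3.
(Equivalently spelled Ab3.)

G#3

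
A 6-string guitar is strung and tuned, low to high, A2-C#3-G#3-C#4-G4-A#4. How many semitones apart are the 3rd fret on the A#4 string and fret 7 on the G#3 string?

A#4 at fret 3 → C#5 (MIDI 73); G#3 at fret 7 → D#4 (MIDI 63).
73 − 63 = 10, so the two pitches are 10 semitones apart, with C#5 the higher.

10 semitones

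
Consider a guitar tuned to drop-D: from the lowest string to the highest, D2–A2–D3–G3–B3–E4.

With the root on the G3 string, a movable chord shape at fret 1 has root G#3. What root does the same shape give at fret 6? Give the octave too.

C#4

Moving from fret 1 to fret 6 shifts the root by 5 semitones.
G#3 up 5 semitones is C#4.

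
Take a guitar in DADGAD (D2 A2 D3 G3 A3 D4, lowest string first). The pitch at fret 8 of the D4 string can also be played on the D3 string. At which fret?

D4 at fret 8 is D4 + 8 semitones = A♯4.
The open D3 string is 12 semitones below the open D4, so the same pitch on the D3 string lies at fret 8 + 12 = 20.

20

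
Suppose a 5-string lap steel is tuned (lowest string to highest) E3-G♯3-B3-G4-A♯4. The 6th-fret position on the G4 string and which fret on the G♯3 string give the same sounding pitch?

17

G4 at fret 6 is G4 + 6 semitones = C♯5.
The open G♯3 string is 11 semitones below the open G4, so the same pitch on the G♯3 string lies at fret 6 + 11 = 17.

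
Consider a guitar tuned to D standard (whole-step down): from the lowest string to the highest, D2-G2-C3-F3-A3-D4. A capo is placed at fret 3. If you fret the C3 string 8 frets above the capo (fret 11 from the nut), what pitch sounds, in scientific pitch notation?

The capo raises the open C3 by 3 semitones to D#3; fretting 8 more gives C3 + 3 + 8 = C3 + 11 semitones = B3.

B3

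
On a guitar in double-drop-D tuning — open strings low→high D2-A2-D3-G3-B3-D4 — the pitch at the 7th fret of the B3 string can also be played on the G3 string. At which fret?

B3 at fret 7 is B3 + 7 semitones = F#4.
The open G3 string is 4 semitones below the open B3, so the same pitch on the G3 string lies at fret 7 + 4 = 11.

11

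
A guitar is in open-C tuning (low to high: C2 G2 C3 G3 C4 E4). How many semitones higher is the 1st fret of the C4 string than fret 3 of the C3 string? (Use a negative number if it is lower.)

C4 at fret 1 → C♯4 (MIDI 61); C3 at fret 3 → D♯3 (MIDI 51).
61 − 51 = 10, so the two pitches are 10 semitones apart.

10 semitones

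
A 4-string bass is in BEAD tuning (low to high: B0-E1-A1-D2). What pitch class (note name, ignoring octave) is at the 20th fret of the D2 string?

D2 is MIDI 38. Adding 20 gives 58; 58 mod 12 = 10, i.e. A#.

A#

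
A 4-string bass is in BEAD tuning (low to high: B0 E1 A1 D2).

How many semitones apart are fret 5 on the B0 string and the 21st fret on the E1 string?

B0 at fret 5 → E1 (MIDI 28); E1 at fret 21 → C♯3 (MIDI 49).
28 − 49 = -21, so the two pitches are 21 semitones apart, with C♯3 the higher.

21 semitones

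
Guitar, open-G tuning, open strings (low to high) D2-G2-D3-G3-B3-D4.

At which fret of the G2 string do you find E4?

21

E4 is 21 semitones above the open G2 (G–G#–A–A#–…–D–D#–E), so it sits at fret 21.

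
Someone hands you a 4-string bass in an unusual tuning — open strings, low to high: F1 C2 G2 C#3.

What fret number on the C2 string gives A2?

A2 is 9 semitones above the open C2 (C–C#–D–D#–E–F–F#–G–G#–A), so it sits at fret 9.

9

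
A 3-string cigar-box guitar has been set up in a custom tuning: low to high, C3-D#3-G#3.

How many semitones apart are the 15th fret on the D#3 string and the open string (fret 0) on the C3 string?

18 semitones

D#3 at fret 15 → F#4 (MIDI 66); C3 at fret 0 → C3 (MIDI 48).
66 − 48 = 18, so the two pitches are 18 semitones apart, with F#4 the higher.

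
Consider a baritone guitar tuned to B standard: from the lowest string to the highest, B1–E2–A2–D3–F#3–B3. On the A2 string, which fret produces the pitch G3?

G3 is 10 semitones above the open A2 (A–A#–B–C–…–F–F#–G), so it sits at fret 10.

10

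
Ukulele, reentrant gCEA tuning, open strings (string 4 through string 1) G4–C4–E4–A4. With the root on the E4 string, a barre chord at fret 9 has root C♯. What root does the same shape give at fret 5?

Moving from fret 9 to fret 5 shifts the root by -4 semitones.
C♯ down 4 semitones is A.

A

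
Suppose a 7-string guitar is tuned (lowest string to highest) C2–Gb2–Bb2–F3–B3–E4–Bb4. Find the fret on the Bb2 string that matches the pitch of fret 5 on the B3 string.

18

B3 at fret 5 is B3 + 5 semitones = E4.
The open Bb2 string is 13 semitones below the open B3, so the same pitch on the Bb2 string lies at fret 5 + 13 = 18.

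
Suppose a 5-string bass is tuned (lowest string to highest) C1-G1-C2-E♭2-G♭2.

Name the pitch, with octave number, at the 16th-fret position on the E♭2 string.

E♭2 is MIDI 39. Adding 16 gives 55, which is G3.

G3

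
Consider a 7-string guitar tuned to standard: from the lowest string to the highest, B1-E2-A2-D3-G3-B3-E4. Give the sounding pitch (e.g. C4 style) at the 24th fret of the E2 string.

E2 is MIDI 40. Adding 24 gives 64, which is E4.

E4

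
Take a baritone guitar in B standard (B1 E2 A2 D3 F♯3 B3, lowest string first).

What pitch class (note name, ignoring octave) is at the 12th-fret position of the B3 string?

B

B3 is MIDI 59. Adding 12 gives 71; 71 mod 12 = 11, i.e. B.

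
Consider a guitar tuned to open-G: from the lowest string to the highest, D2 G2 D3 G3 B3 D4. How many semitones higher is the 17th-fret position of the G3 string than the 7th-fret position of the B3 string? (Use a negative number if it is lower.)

G3 at fret 17 → C5 (MIDI 72); B3 at fret 7 → F♯4 (MIDI 66).
72 − 66 = 6, so the two pitches are 6 semitones apart.

6 semitones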